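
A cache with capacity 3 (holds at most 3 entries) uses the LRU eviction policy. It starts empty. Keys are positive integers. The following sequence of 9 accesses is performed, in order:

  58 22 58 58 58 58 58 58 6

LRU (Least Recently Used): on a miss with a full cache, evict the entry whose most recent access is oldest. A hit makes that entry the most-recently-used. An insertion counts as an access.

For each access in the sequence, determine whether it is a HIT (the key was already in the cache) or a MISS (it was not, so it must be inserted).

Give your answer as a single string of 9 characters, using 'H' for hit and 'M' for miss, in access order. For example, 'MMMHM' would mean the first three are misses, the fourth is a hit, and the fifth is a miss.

Answer: MMHHHHHHM

Derivation:
LRU simulation (capacity=3):
  1. access 58: MISS. Cache (LRU->MRU): [58]
  2. access 22: MISS. Cache (LRU->MRU): [58 22]
  3. access 58: HIT. Cache (LRU->MRU): [22 58]
  4. access 58: HIT. Cache (LRU->MRU): [22 58]
  5. access 58: HIT. Cache (LRU->MRU): [22 58]
  6. access 58: HIT. Cache (LRU->MRU): [22 58]
  7. access 58: HIT. Cache (LRU->MRU): [22 58]
  8. access 58: HIT. Cache (LRU->MRU): [22 58]
  9. access 6: MISS. Cache (LRU->MRU): [22 58 6]
Total: 6 hits, 3 misses, 0 evictions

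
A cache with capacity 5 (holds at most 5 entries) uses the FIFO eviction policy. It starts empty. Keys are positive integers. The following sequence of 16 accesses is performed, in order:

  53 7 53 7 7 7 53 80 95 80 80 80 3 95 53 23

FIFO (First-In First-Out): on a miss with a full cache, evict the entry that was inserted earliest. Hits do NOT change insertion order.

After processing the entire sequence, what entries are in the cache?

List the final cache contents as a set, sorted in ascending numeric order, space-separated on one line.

FIFO simulation (capacity=5):
  1. access 53: MISS. Cache (old->new): [53]
  2. access 7: MISS. Cache (old->new): [53 7]
  3. access 53: HIT. Cache (old->new): [53 7]
  4. access 7: HIT. Cache (old->new): [53 7]
  5. access 7: HIT. Cache (old->new): [53 7]
  6. access 7: HIT. Cache (old->new): [53 7]
  7. access 53: HIT. Cache (old->new): [53 7]
  8. access 80: MISS. Cache (old->new): [53 7 80]
  9. access 95: MISS. Cache (old->new): [53 7 80 95]
  10. access 80: HIT. Cache (old->new): [53 7 80 95]
  11. access 80: HIT. Cache (old->new): [53 7 80 95]
  12. access 80: HIT. Cache (old->new): [53 7 80 95]
  13. access 3: MISS. Cache (old->new): [53 7 80 95 3]
  14. access 95: HIT. Cache (old->new): [53 7 80 95 3]
  15. access 53: HIT. Cache (old->new): [53 7 80 95 3]
  16. access 23: MISS, evict 53. Cache (old->new): [7 80 95 3 23]
Total: 10 hits, 6 misses, 1 evictions

Answer: 3 7 23 80 95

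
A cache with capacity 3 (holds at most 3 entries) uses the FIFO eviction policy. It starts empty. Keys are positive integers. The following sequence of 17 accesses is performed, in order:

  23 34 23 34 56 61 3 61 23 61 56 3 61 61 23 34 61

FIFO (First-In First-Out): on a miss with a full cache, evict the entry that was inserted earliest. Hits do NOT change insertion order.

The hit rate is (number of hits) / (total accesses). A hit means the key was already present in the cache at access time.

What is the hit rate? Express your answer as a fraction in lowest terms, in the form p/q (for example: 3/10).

FIFO simulation (capacity=3):
  1. access 23: MISS. Cache (old->new): [23]
  2. access 34: MISS. Cache (old->new): [23 34]
  3. access 23: HIT. Cache (old->new): [23 34]
  4. access 34: HIT. Cache (old->new): [23 34]
  5. access 56: MISS. Cache (old->new): [23 34 56]
  6. access 61: MISS, evict 23. Cache (old->new): [34 56 61]
  7. access 3: MISS, evict 34. Cache (old->new): [56 61 3]
  8. access 61: HIT. Cache (old->new): [56 61 3]
  9. access 23: MISS, evict 56. Cache (old->new): [61 3 23]
  10. access 61: HIT. Cache (old->new): [61 3 23]
  11. access 56: MISS, evict 61. Cache (old->new): [3 23 56]
  12. access 3: HIT. Cache (old->new): [3 23 56]
  13. access 61: MISS, evict 3. Cache (old->new): [23 56 61]
  14. access 61: HIT. Cache (old->new): [23 56 61]
  15. access 23: HIT. Cache (old->new): [23 56 61]
  16. access 34: MISS, evict 23. Cache (old->new): [56 61 34]
  17. access 61: HIT. Cache (old->new): [56 61 34]
Total: 8 hits, 9 misses, 6 evictions

Hit rate = 8/17

Answer: 8/17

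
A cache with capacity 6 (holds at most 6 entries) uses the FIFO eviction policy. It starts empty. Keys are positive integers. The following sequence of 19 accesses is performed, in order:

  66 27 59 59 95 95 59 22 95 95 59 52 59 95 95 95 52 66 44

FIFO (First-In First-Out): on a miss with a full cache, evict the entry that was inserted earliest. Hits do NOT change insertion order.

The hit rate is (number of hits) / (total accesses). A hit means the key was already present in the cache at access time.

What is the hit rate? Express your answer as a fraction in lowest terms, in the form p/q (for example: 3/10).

Answer: 12/19

Derivation:
FIFO simulation (capacity=6):
  1. access 66: MISS. Cache (old->new): [66]
  2. access 27: MISS. Cache (old->new): [66 27]
  3. access 59: MISS. Cache (old->new): [66 27 59]
  4. access 59: HIT. Cache (old->new): [66 27 59]
  5. access 95: MISS. Cache (old->new): [66 27 59 95]
  6. access 95: HIT. Cache (old->new): [66 27 59 95]
  7. access 59: HIT. Cache (old->new): [66 27 59 95]
  8. access 22: MISS. Cache (old->new): [66 27 59 95 22]
  9. access 95: HIT. Cache (old->new): [66 27 59 95 22]
  10. access 95: HIT. Cache (old->new): [66 27 59 95 22]
  11. access 59: HIT. Cache (old->new): [66 27 59 95 22]
  12. access 52: MISS. Cache (old->new): [66 27 59 95 22 52]
  13. access 59: HIT. Cache (old->new): [66 27 59 95 22 52]
  14. access 95: HIT. Cache (old->new): [66 27 59 95 22 52]
  15. access 95: HIT. Cache (old->new): [66 27 59 95 22 52]
  16. access 95: HIT. Cache (old->new): [66 27 59 95 22 52]
  17. access 52: HIT. Cache (old->new): [66 27 59 95 22 52]
  18. access 66: HIT. Cache (old->new): [66 27 59 95 22 52]
  19. access 44: MISS, evict 66. Cache (old->new): [27 59 95 22 52 44]
Total: 12 hits, 7 misses, 1 evictions

Hit rate = 12/19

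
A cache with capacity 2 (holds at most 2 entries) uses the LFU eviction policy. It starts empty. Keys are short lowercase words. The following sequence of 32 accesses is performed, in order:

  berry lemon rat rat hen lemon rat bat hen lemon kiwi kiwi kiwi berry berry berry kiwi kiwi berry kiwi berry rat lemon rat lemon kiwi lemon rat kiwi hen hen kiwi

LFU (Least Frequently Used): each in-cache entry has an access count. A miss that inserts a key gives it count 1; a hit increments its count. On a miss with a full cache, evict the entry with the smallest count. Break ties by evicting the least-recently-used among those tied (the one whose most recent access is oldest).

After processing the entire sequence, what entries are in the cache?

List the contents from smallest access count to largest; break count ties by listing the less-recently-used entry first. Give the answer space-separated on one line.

Answer: hen kiwi

Derivation:
LFU simulation (capacity=2):
  1. access berry: MISS. Cache: [berry(c=1)]
  2. access lemon: MISS. Cache: [berry(c=1) lemon(c=1)]
  3. access rat: MISS, evict berry(c=1). Cache: [lemon(c=1) rat(c=1)]
  4. access rat: HIT, count now 2. Cache: [lemon(c=1) rat(c=2)]
  5. access hen: MISS, evict lemon(c=1). Cache: [hen(c=1) rat(c=2)]
  6. access lemon: MISS, evict hen(c=1). Cache: [lemon(c=1) rat(c=2)]
  7. access rat: HIT, count now 3. Cache: [lemon(c=1) rat(c=3)]
  8. access bat: MISS, evict lemon(c=1). Cache: [bat(c=1) rat(c=3)]
  9. access hen: MISS, evict bat(c=1). Cache: [hen(c=1) rat(c=3)]
  10. access lemon: MISS, evict hen(c=1). Cache: [lemon(c=1) rat(c=3)]
  11. access kiwi: MISS, evict lemon(c=1). Cache: [kiwi(c=1) rat(c=3)]
  12. access kiwi: HIT, count now 2. Cache: [kiwi(c=2) rat(c=3)]
  13. access kiwi: HIT, count now 3. Cache: [rat(c=3) kiwi(c=3)]
  14. access berry: MISS, evict rat(c=3). Cache: [berry(c=1) kiwi(c=3)]
  15. access berry: HIT, count now 2. Cache: [berry(c=2) kiwi(c=3)]
  16. access berry: HIT, count now 3. Cache: [kiwi(c=3) berry(c=3)]
  17. access kiwi: HIT, count now 4. Cache: [berry(c=3) kiwi(c=4)]
  18. access kiwi: HIT, count now 5. Cache: [berry(c=3) kiwi(c=5)]
  19. access berry: HIT, count now 4. Cache: [berry(c=4) kiwi(c=5)]
  20. access kiwi: HIT, count now 6. Cache: [berry(c=4) kiwi(c=6)]
  21. access berry: HIT, count now 5. Cache: [berry(c=5) kiwi(c=6)]
  22. access rat: MISS, evict berry(c=5). Cache: [rat(c=1) kiwi(c=6)]
  23. access lemon: MISS, evict rat(c=1). Cache: [lemon(c=1) kiwi(c=6)]
  24. access rat: MISS, evict lemon(c=1). Cache: [rat(c=1) kiwi(c=6)]
  25. access lemon: MISS, evict rat(c=1). Cache: [lemon(c=1) kiwi(c=6)]
  26. access kiwi: HIT, count now 7. Cache: [lemon(c=1) kiwi(c=7)]
  27. access lemon: HIT, count now 2. Cache: [lemon(c=2) kiwi(c=7)]
  28. access rat: MISS, evict lemon(c=2). Cache: [rat(c=1) kiwi(c=7)]
  29. access kiwi: HIT, count now 8. Cache: [rat(c=1) kiwi(c=8)]
  30. access hen: MISS, evict rat(c=1). Cache: [hen(c=1) kiwi(c=8)]
  31. access hen: HIT, count now 2. Cache: [hen(c=2) kiwi(c=8)]
  32. access kiwi: HIT, count now 9. Cache: [hen(c=2) kiwi(c=9)]
Total: 16 hits, 16 misses, 14 evictions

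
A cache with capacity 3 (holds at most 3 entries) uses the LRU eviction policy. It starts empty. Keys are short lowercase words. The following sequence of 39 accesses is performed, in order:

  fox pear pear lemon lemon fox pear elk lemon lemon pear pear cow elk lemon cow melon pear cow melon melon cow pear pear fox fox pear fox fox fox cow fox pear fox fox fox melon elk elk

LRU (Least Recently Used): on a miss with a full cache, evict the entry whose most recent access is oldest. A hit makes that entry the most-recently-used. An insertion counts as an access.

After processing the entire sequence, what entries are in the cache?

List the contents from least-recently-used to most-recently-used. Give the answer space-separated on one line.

Answer: fox melon elk

Derivation:
LRU simulation (capacity=3):
  1. access fox: MISS. Cache (LRU->MRU): [fox]
  2. access pear: MISS. Cache (LRU->MRU): [fox pear]
  3. access pear: HIT. Cache (LRU->MRU): [fox pear]
  4. access lemon: MISS. Cache (LRU->MRU): [fox pear lemon]
  5. access lemon: HIT. Cache (LRU->MRU): [fox pear lemon]
  6. access fox: HIT. Cache (LRU->MRU): [pear lemon fox]
  7. access pear: HIT. Cache (LRU->MRU): [lemon fox pear]
  8. access elk: MISS, evict lemon. Cache (LRU->MRU): [fox pear elk]
  9. access lemon: MISS, evict fox. Cache (LRU->MRU): [pear elk lemon]
  10. access lemon: HIT. Cache (LRU->MRU): [pear elk lemon]
  11. access pear: HIT. Cache (LRU->MRU): [elk lemon pear]
  12. access pear: HIT. Cache (LRU->MRU): [elk lemon pear]
  13. access cow: MISS, evict elk. Cache (LRU->MRU): [lemon pear cow]
  14. access elk: MISS, evict lemon. Cache (LRU->MRU): [pear cow elk]
  15. access lemon: MISS, evict pear. Cache (LRU->MRU): [cow elk lemon]
  16. access cow: HIT. Cache (LRU->MRU): [elk lemon cow]
  17. access melon: MISS, evict elk. Cache (LRU->MRU): [lemon cow melon]
  18. access pear: MISS, evict lemon. Cache (LRU->MRU): [cow melon pear]
  19. access cow: HIT. Cache (LRU->MRU): [melon pear cow]
  20. access melon: HIT. Cache (LRU->MRU): [pear cow melon]
  21. access melon: HIT. Cache (LRU->MRU): [pear cow melon]
  22. access cow: HIT. Cache (LRU->MRU): [pear melon cow]
  23. access pear: HIT. Cache (LRU->MRU): [melon cow pear]
  24. access pear: HIT. Cache (LRU->MRU): [melon cow pear]
  25. access fox: MISS, evict melon. Cache (LRU->MRU): [cow pear fox]
  26. access fox: HIT. Cache (LRU->MRU): [cow pear fox]
  27. access pear: HIT. Cache (LRU->MRU): [cow fox pear]
  28. access fox: HIT. Cache (LRU->MRU): [cow pear fox]
  29. access fox: HIT. Cache (LRU->MRU): [cow pear fox]
  30. access fox: HIT. Cache (LRU->MRU): [cow pear fox]
  31. access cow: HIT. Cache (LRU->MRU): [pear fox cow]
  32. access fox: HIT. Cache (LRU->MRU): [pear cow fox]
  33. access pear: HIT. Cache (LRU->MRU): [cow fox pear]
  34. access fox: HIT. Cache (LRU->MRU): [cow pear fox]
  35. access fox: HIT. Cache (LRU->MRU): [cow pear fox]
  36. access fox: HIT. Cache (LRU->MRU): [cow pear fox]
  37. access melon: MISS, evict cow. Cache (LRU->MRU): [pear fox melon]
  38. access elk: MISS, evict pear. Cache (LRU->MRU): [fox melon elk]
  39. access elk: HIT. Cache (LRU->MRU): [fox melon elk]
Total: 26 hits, 13 misses, 10 evictions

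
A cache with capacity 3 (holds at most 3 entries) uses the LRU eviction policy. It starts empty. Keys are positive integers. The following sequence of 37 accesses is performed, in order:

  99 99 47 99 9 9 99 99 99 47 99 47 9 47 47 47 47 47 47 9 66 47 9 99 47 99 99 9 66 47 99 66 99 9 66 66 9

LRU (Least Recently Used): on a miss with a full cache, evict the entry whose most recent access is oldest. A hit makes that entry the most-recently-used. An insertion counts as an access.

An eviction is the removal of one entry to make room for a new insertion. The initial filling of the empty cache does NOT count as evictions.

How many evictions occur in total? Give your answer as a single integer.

LRU simulation (capacity=3):
  1. access 99: MISS. Cache (LRU->MRU): [99]
  2. access 99: HIT. Cache (LRU->MRU): [99]
  3. access 47: MISS. Cache (LRU->MRU): [99 47]
  4. access 99: HIT. Cache (LRU->MRU): [47 99]
  5. access 9: MISS. Cache (LRU->MRU): [47 99 9]
  6. access 9: HIT. Cache (LRU->MRU): [47 99 9]
  7. access 99: HIT. Cache (LRU->MRU): [47 9 99]
  8. access 99: HIT. Cache (LRU->MRU): [47 9 99]
  9. access 99: HIT. Cache (LRU->MRU): [47 9 99]
  10. access 47: HIT. Cache (LRU->MRU): [9 99 47]
  11. access 99: HIT. Cache (LRU->MRU): [9 47 99]
  12. access 47: HIT. Cache (LRU->MRU): [9 99 47]
  13. access 9: HIT. Cache (LRU->MRU): [99 47 9]
  14. access 47: HIT. Cache (LRU->MRU): [99 9 47]
  15. access 47: HIT. Cache (LRU->MRU): [99 9 47]
  16. access 47: HIT. Cache (LRU->MRU): [99 9 47]
  17. access 47: HIT. Cache (LRU->MRU): [99 9 47]
  18. access 47: HIT. Cache (LRU->MRU): [99 9 47]
  19. access 47: HIT. Cache (LRU->MRU): [99 9 47]
  20. access 9: HIT. Cache (LRU->MRU): [99 47 9]
  21. access 66: MISS, evict 99. Cache (LRU->MRU): [47 9 66]
  22. access 47: HIT. Cache (LRU->MRU): [9 66 47]
  23. access 9: HIT. Cache (LRU->MRU): [66 47 9]
  24. access 99: MISS, evict 66. Cache (LRU->MRU): [47 9 99]
  25. access 47: HIT. Cache (LRU->MRU): [9 99 47]
  26. access 99: HIT. Cache (LRU->MRU): [9 47 99]
  27. access 99: HIT. Cache (LRU->MRU): [9 47 99]
  28. access 9: HIT. Cache (LRU->MRU): [47 99 9]
  29. access 66: MISS, evict 47. Cache (LRU->MRU): [99 9 66]
  30. access 47: MISS, evict 99. Cache (LRU->MRU): [9 66 47]
  31. access 99: MISS, evict 9. Cache (LRU->MRU): [66 47 99]
  32. access 66: HIT. Cache (LRU->MRU): [47 99 66]
  33. access 99: HIT. Cache (LRU->MRU): [47 66 99]
  34. access 9: MISS, evict 47. Cache (LRU->MRU): [66 99 9]
  35. access 66: HIT. Cache (LRU->MRU): [99 9 66]
  36. access 66: HIT. Cache (LRU->MRU): [99 9 66]
  37. access 9: HIT. Cache (LRU->MRU): [99 66 9]
Total: 28 hits, 9 misses, 6 evictions

Answer: 6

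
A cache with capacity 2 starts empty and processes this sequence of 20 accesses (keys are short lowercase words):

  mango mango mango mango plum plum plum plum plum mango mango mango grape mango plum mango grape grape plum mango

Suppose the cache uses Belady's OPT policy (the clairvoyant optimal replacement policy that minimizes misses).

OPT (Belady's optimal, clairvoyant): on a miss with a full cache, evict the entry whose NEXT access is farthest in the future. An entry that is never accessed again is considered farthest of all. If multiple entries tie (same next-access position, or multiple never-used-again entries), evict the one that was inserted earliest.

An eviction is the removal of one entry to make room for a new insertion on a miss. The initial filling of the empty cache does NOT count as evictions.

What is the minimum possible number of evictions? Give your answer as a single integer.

OPT (Belady) simulation (capacity=2):
  1. access mango: MISS. Cache: [mango]
  2. access mango: HIT. Next use of mango: step 3. Cache: [mango]
  3. access mango: HIT. Next use of mango: step 4. Cache: [mango]
  4. access mango: HIT. Next use of mango: step 10. Cache: [mango]
  5. access plum: MISS. Cache: [mango plum]
  6. access plum: HIT. Next use of plum: step 7. Cache: [mango plum]
  7. access plum: HIT. Next use of plum: step 8. Cache: [mango plum]
  8. access plum: HIT. Next use of plum: step 9. Cache: [mango plum]
  9. access plum: HIT. Next use of plum: step 15. Cache: [mango plum]
  10. access mango: HIT. Next use of mango: step 11. Cache: [mango plum]
  11. access mango: HIT. Next use of mango: step 12. Cache: [mango plum]
  12. access mango: HIT. Next use of mango: step 14. Cache: [mango plum]
  13. access grape: MISS, evict plum (next use: step 15). Cache: [mango grape]
  14. access mango: HIT. Next use of mango: step 16. Cache: [mango grape]
  15. access plum: MISS, evict grape (next use: step 17). Cache: [mango plum]
  16. access mango: HIT. Next use of mango: step 20. Cache: [mango plum]
  17. access grape: MISS, evict mango (next use: step 20). Cache: [plum grape]
  18. access grape: HIT. Next use of grape: never. Cache: [plum grape]
  19. access plum: HIT. Next use of plum: never. Cache: [plum grape]
  20. access mango: MISS, evict plum (next use: never). Cache: [grape mango]
Total: 14 hits, 6 misses, 4 evictions

Answer: 4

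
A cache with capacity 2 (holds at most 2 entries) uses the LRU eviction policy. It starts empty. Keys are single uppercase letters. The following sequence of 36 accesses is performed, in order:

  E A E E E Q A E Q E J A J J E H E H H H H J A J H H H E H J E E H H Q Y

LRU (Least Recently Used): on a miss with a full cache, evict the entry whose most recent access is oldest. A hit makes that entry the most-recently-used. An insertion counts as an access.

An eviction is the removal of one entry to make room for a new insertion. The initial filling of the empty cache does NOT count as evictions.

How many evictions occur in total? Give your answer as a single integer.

Answer: 17

Derivation:
LRU simulation (capacity=2):
  1. access E: MISS. Cache (LRU->MRU): [E]
  2. access A: MISS. Cache (LRU->MRU): [E A]
  3. access E: HIT. Cache (LRU->MRU): [A E]
  4. access E: HIT. Cache (LRU->MRU): [A E]
  5. access E: HIT. Cache (LRU->MRU): [A E]
  6. access Q: MISS, evict A. Cache (LRU->MRU): [E Q]
  7. access A: MISS, evict E. Cache (LRU->MRU): [Q A]
  8. access E: MISS, evict Q. Cache (LRU->MRU): [A E]
  9. access Q: MISS, evict A. Cache (LRU->MRU): [E Q]
  10. access E: HIT. Cache (LRU->MRU): [Q E]
  11. access J: MISS, evict Q. Cache (LRU->MRU): [E J]
  12. access A: MISS, evict E. Cache (LRU->MRU): [J A]
  13. access J: HIT. Cache (LRU->MRU): [A J]
  14. access J: HIT. Cache (LRU->MRU): [A J]
  15. access E: MISS, evict A. Cache (LRU->MRU): [J E]
  16. access H: MISS, evict J. Cache (LRU->MRU): [E H]
  17. access E: HIT. Cache (LRU->MRU): [H E]
  18. access H: HIT. Cache (LRU->MRU): [E H]
  19. access H: HIT. Cache (LRU->MRU): [E H]
  20. access H: HIT. Cache (LRU->MRU): [E H]
  21. access H: HIT. Cache (LRU->MRU): [E H]
  22. access J: MISS, evict E. Cache (LRU->MRU): [H J]
  23. access A: MISS, evict H. Cache (LRU->MRU): [J A]
  24. access J: HIT. Cache (LRU->MRU): [A J]
  25. access H: MISS, evict A. Cache (LRU->MRU): [J H]
  26. access H: HIT. Cache (LRU->MRU): [J H]
  27. access H: HIT. Cache (LRU->MRU): [J H]
  28. access E: MISS, evict J. Cache (LRU->MRU): [H E]
  29. access H: HIT. Cache (LRU->MRU): [E H]
  30. access J: MISS, evict E. Cache (LRU->MRU): [H J]
  31. access E: MISS, evict H. Cache (LRU->MRU): [J E]
  32. access E: HIT. Cache (LRU->MRU): [J E]
  33. access H: MISS, evict J. Cache (LRU->MRU): [E H]
  34. access H: HIT. Cache (LRU->MRU): [E H]
  35. access Q: MISS, evict E. Cache (LRU->MRU): [H Q]
  36. access Y: MISS, evict H. Cache (LRU->MRU): [Q Y]
Total: 17 hits, 19 misses, 17 evictions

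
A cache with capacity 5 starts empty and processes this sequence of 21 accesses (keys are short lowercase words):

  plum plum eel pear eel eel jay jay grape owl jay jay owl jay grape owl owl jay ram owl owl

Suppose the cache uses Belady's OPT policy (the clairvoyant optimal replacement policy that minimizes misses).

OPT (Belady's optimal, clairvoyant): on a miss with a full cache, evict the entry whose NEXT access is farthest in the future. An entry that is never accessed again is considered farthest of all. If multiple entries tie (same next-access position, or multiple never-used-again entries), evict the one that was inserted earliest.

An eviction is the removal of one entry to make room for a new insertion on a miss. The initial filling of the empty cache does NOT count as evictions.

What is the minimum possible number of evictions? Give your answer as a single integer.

Answer: 2

Derivation:
OPT (Belady) simulation (capacity=5):
  1. access plum: MISS. Cache: [plum]
  2. access plum: HIT. Next use of plum: never. Cache: [plum]
  3. access eel: MISS. Cache: [plum eel]
  4. access pear: MISS. Cache: [plum eel pear]
  5. access eel: HIT. Next use of eel: step 6. Cache: [plum eel pear]
  6. access eel: HIT. Next use of eel: never. Cache: [plum eel pear]
  7. access jay: MISS. Cache: [plum eel pear jay]
  8. access jay: HIT. Next use of jay: step 11. Cache: [plum eel pear jay]
  9. access grape: MISS. Cache: [plum eel pear jay grape]
  10. access owl: MISS, evict plum (next use: never). Cache: [eel pear jay grape owl]
  11. access jay: HIT. Next use of jay: step 12. Cache: [eel pear jay grape owl]
  12. access jay: HIT. Next use of jay: step 14. Cache: [eel pear jay grape owl]
  13. access owl: HIT. Next use of owl: step 16. Cache: [eel pear jay grape owl]
  14. access jay: HIT. Next use of jay: step 18. Cache: [eel pear jay grape owl]
  15. access grape: HIT. Next use of grape: never. Cache: [eel pear jay grape owl]
  16. access owl: HIT. Next use of owl: step 17. Cache: [eel pear jay grape owl]
  17. access owl: HIT. Next use of owl: step 20. Cache: [eel pear jay grape owl]
  18. access jay: HIT. Next use of jay: never. Cache: [eel pear jay grape owl]
  19. access ram: MISS, evict eel (next use: never). Cache: [pear jay grape owl ram]
  20. access owl: HIT. Next use of owl: step 21. Cache: [pear jay grape owl ram]
  21. access owl: HIT. Next use of owl: never. Cache: [pear jay grape owl ram]
Total: 14 hits, 7 misses, 2 evictions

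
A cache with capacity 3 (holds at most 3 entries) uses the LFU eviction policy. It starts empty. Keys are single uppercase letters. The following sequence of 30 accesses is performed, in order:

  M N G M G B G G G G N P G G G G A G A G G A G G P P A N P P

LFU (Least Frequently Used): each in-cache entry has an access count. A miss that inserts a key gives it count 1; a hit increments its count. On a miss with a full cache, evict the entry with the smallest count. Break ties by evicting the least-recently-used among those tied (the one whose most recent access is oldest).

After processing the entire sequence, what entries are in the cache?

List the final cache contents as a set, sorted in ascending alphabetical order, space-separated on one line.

LFU simulation (capacity=3):
  1. access M: MISS. Cache: [M(c=1)]
  2. access N: MISS. Cache: [M(c=1) N(c=1)]
  3. access G: MISS. Cache: [M(c=1) N(c=1) G(c=1)]
  4. access M: HIT, count now 2. Cache: [N(c=1) G(c=1) M(c=2)]
  5. access G: HIT, count now 2. Cache: [N(c=1) M(c=2) G(c=2)]
  6. access B: MISS, evict N(c=1). Cache: [B(c=1) M(c=2) G(c=2)]
  7. access G: HIT, count now 3. Cache: [B(c=1) M(c=2) G(c=3)]
  8. access G: HIT, count now 4. Cache: [B(c=1) M(c=2) G(c=4)]
  9. access G: HIT, count now 5. Cache: [B(c=1) M(c=2) G(c=5)]
  10. access G: HIT, count now 6. Cache: [B(c=1) M(c=2) G(c=6)]
  11. access N: MISS, evict B(c=1). Cache: [N(c=1) M(c=2) G(c=6)]
  12. access P: MISS, evict N(c=1). Cache: [P(c=1) M(c=2) G(c=6)]
  13. access G: HIT, count now 7. Cache: [P(c=1) M(c=2) G(c=7)]
  14. access G: HIT, count now 8. Cache: [P(c=1) M(c=2) G(c=8)]
  15. access G: HIT, count now 9. Cache: [P(c=1) M(c=2) G(c=9)]
  16. access G: HIT, count now 10. Cache: [P(c=1) M(c=2) G(c=10)]
  17. access A: MISS, evict P(c=1). Cache: [A(c=1) M(c=2) G(c=10)]
  18. access G: HIT, count now 11. Cache: [A(c=1) M(c=2) G(c=11)]
  19. access A: HIT, count now 2. Cache: [M(c=2) A(c=2) G(c=11)]
  20. access G: HIT, count now 12. Cache: [M(c=2) A(c=2) G(c=12)]
  21. access G: HIT, count now 13. Cache: [M(c=2) A(c=2) G(c=13)]
  22. access A: HIT, count now 3. Cache: [M(c=2) A(c=3) G(c=13)]
  23. access G: HIT, count now 14. Cache: [M(c=2) A(c=3) G(c=14)]
  24. access G: HIT, count now 15. Cache: [M(c=2) A(c=3) G(c=15)]
  25. access P: MISS, evict M(c=2). Cache: [P(c=1) A(c=3) G(c=15)]
  26. access P: HIT, count now 2. Cache: [P(c=2) A(c=3) G(c=15)]
  27. access A: HIT, count now 4. Cache: [P(c=2) A(c=4) G(c=15)]
  28. access N: MISS, evict P(c=2). Cache: [N(c=1) A(c=4) G(c=15)]
  29. access P: MISS, evict N(c=1). Cache: [P(c=1) A(c=4) G(c=15)]
  30. access P: HIT, count now 2. Cache: [P(c=2) A(c=4) G(c=15)]
Total: 20 hits, 10 misses, 7 evictions

Answer: A G P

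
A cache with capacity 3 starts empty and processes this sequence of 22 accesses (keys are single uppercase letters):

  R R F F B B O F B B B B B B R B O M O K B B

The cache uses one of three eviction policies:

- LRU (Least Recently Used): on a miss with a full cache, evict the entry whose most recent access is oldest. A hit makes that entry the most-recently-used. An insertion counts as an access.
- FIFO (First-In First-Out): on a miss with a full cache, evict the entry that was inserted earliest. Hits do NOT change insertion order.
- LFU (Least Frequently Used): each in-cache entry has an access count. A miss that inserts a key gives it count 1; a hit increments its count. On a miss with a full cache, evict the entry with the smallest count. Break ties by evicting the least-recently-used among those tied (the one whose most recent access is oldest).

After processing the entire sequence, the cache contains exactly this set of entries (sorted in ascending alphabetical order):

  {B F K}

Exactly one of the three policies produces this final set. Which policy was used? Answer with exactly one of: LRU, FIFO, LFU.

Answer: LFU

Derivation:
Simulating under each policy and comparing final sets:
  LRU: final set = {B K O} -> differs
  FIFO: final set = {B K M} -> differs
  LFU: final set = {B F K} -> MATCHES target
Only LFU produces the target set.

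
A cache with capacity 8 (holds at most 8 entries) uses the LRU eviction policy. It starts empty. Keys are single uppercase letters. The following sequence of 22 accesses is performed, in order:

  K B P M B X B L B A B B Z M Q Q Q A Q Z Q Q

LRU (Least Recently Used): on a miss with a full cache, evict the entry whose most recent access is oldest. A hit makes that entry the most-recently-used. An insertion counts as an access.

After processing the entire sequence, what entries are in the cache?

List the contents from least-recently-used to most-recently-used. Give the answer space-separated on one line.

LRU simulation (capacity=8):
  1. access K: MISS. Cache (LRU->MRU): [K]
  2. access B: MISS. Cache (LRU->MRU): [K B]
  3. access P: MISS. Cache (LRU->MRU): [K B P]
  4. access M: MISS. Cache (LRU->MRU): [K B P M]
  5. access B: HIT. Cache (LRU->MRU): [K P M B]
  6. access X: MISS. Cache (LRU->MRU): [K P M B X]
  7. access B: HIT. Cache (LRU->MRU): [K P M X B]
  8. access L: MISS. Cache (LRU->MRU): [K P M X B L]
  9. access B: HIT. Cache (LRU->MRU): [K P M X L B]
  10. access A: MISS. Cache (LRU->MRU): [K P M X L B A]
  11. access B: HIT. Cache (LRU->MRU): [K P M X L A B]
  12. access B: HIT. Cache (LRU->MRU): [K P M X L A B]
  13. access Z: MISS. Cache (LRU->MRU): [K P M X L A B Z]
  14. access M: HIT. Cache (LRU->MRU): [K P X L A B Z M]
  15. access Q: MISS, evict K. Cache (LRU->MRU): [P X L A B Z M Q]
  16. access Q: HIT. Cache (LRU->MRU): [P X L A B Z M Q]
  17. access Q: HIT. Cache (LRU->MRU): [P X L A B Z M Q]
  18. access A: HIT. Cache (LRU->MRU): [P X L B Z M Q A]
  19. access Q: HIT. Cache (LRU->MRU): [P X L B Z M A Q]
  20. access Z: HIT. Cache (LRU->MRU): [P X L B M A Q Z]
  21. access Q: HIT. Cache (LRU->MRU): [P X L B M A Z Q]
  22. access Q: HIT. Cache (LRU->MRU): [P X L B M A Z Q]
Total: 13 hits, 9 misses, 1 evictions

Answer: P X L B M A Z Q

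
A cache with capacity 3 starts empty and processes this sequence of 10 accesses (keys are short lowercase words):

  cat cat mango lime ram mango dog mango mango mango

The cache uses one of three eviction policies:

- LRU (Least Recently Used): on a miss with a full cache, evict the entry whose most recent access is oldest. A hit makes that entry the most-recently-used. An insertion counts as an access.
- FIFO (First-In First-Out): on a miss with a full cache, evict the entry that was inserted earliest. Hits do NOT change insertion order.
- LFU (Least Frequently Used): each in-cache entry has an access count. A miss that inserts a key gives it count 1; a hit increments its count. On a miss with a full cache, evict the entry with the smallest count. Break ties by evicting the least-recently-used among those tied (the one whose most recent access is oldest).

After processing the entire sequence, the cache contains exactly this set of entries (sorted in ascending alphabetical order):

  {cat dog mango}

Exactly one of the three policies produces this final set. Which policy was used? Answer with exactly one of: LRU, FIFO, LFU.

Simulating under each policy and comparing final sets:
  LRU: final set = {dog mango ram} -> differs
  FIFO: final set = {dog mango ram} -> differs
  LFU: final set = {cat dog mango} -> MATCHES target
Only LFU produces the target set.

Answer: LFU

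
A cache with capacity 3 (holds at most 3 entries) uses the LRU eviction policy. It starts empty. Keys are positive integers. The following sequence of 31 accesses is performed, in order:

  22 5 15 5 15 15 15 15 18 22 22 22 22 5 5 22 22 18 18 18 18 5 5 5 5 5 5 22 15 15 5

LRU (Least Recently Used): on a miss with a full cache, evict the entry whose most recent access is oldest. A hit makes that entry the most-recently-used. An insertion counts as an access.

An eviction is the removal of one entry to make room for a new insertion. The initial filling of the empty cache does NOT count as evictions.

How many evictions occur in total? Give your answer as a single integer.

Answer: 4

Derivation:
LRU simulation (capacity=3):
  1. access 22: MISS. Cache (LRU->MRU): [22]
  2. access 5: MISS. Cache (LRU->MRU): [22 5]
  3. access 15: MISS. Cache (LRU->MRU): [22 5 15]
  4. access 5: HIT. Cache (LRU->MRU): [22 15 5]
  5. access 15: HIT. Cache (LRU->MRU): [22 5 15]
  6. access 15: HIT. Cache (LRU->MRU): [22 5 15]
  7. access 15: HIT. Cache (LRU->MRU): [22 5 15]
  8. access 15: HIT. Cache (LRU->MRU): [22 5 15]
  9. access 18: MISS, evict 22. Cache (LRU->MRU): [5 15 18]
  10. access 22: MISS, evict 5. Cache (LRU->MRU): [15 18 22]
  11. access 22: HIT. Cache (LRU->MRU): [15 18 22]
  12. access 22: HIT. Cache (LRU->MRU): [15 18 22]
  13. access 22: HIT. Cache (LRU->MRU): [15 18 22]
  14. access 5: MISS, evict 15. Cache (LRU->MRU): [18 22 5]
  15. access 5: HIT. Cache (LRU->MRU): [18 22 5]
  16. access 22: HIT. Cache (LRU->MRU): [18 5 22]
  17. access 22: HIT. Cache (LRU->MRU): [18 5 22]
  18. access 18: HIT. Cache (LRU->MRU): [5 22 18]
  19. access 18: HIT. Cache (LRU->MRU): [5 22 18]
  20. access 18: HIT. Cache (LRU->MRU): [5 22 18]
  21. access 18: HIT. Cache (LRU->MRU): [5 22 18]
  22. access 5: HIT. Cache (LRU->MRU): [22 18 5]
  23. access 5: HIT. Cache (LRU->MRU): [22 18 5]
  24. access 5: HIT. Cache (LRU->MRU): [22 18 5]
  25. access 5: HIT. Cache (LRU->MRU): [22 18 5]
  26. access 5: HIT. Cache (LRU->MRU): [22 18 5]
  27. access 5: HIT. Cache (LRU->MRU): [22 18 5]
  28. access 22: HIT. Cache (LRU->MRU): [18 5 22]
  29. access 15: MISS, evict 18. Cache (LRU->MRU): [5 22 15]
  30. access 15: HIT. Cache (LRU->MRU): [5 22 15]
  31. access 5: HIT. Cache (LRU->MRU): [22 15 5]
Total: 24 hits, 7 misses, 4 evictions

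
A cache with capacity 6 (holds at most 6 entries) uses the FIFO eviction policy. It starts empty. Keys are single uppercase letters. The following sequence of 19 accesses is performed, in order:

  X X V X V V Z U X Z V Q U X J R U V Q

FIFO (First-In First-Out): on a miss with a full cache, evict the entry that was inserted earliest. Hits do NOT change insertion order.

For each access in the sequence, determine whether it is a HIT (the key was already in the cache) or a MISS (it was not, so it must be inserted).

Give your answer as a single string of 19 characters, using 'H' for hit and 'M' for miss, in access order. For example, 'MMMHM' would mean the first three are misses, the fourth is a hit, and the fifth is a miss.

Answer: MHMHHHMMHHHMHHMMHHH

Derivation:
FIFO simulation (capacity=6):
  1. access X: MISS. Cache (old->new): [X]
  2. access X: HIT. Cache (old->new): [X]
  3. access V: MISS. Cache (old->new): [X V]
  4. access X: HIT. Cache (old->new): [X V]
  5. access V: HIT. Cache (old->new): [X V]
  6. access V: HIT. Cache (old->new): [X V]
  7. access Z: MISS. Cache (old->new): [X V Z]
  8. access U: MISS. Cache (old->new): [X V Z U]
  9. access X: HIT. Cache (old->new): [X V Z U]
  10. access Z: HIT. Cache (old->new): [X V Z U]
  11. access V: HIT. Cache (old->new): [X V Z U]
  12. access Q: MISS. Cache (old->new): [X V Z U Q]
  13. access U: HIT. Cache (old->new): [X V Z U Q]
  14. access X: HIT. Cache (old->new): [X V Z U Q]
  15. access J: MISS. Cache (old->new): [X V Z U Q J]
  16. access R: MISS, evict X. Cache (old->new): [V Z U Q J R]
  17. access U: HIT. Cache (old->new): [V Z U Q J R]
  18. access V: HIT. Cache (old->new): [V Z U Q J R]
  19. access Q: HIT. Cache (old->new): [V Z U Q J R]
Total: 12 hits, 7 misses, 1 evictions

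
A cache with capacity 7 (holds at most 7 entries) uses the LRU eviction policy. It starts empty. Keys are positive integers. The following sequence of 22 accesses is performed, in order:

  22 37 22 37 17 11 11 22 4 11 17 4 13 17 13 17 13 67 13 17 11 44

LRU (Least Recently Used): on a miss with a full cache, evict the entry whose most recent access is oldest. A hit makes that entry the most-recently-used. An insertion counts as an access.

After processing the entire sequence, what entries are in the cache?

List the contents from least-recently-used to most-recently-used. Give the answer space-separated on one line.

LRU simulation (capacity=7):
  1. access 22: MISS. Cache (LRU->MRU): [22]
  2. access 37: MISS. Cache (LRU->MRU): [22 37]
  3. access 22: HIT. Cache (LRU->MRU): [37 22]
  4. access 37: HIT. Cache (LRU->MRU): [22 37]
  5. access 17: MISS. Cache (LRU->MRU): [22 37 17]
  6. access 11: MISS. Cache (LRU->MRU): [22 37 17 11]
  7. access 11: HIT. Cache (LRU->MRU): [22 37 17 11]
  8. access 22: HIT. Cache (LRU->MRU): [37 17 11 22]
  9. access 4: MISS. Cache (LRU->MRU): [37 17 11 22 4]
  10. access 11: HIT. Cache (LRU->MRU): [37 17 22 4 11]
  11. access 17: HIT. Cache (LRU->MRU): [37 22 4 11 17]
  12. access 4: HIT. Cache (LRU->MRU): [37 22 11 17 4]
  13. access 13: MISS. Cache (LRU->MRU): [37 22 11 17 4 13]
  14. access 17: HIT. Cache (LRU->MRU): [37 22 11 4 13 17]
  15. access 13: HIT. Cache (LRU->MRU): [37 22 11 4 17 13]
  16. access 17: HIT. Cache (LRU->MRU): [37 22 11 4 13 17]
  17. access 13: HIT. Cache (LRU->MRU): [37 22 11 4 17 13]
  18. access 67: MISS. Cache (LRU->MRU): [37 22 11 4 17 13 67]
  19. access 13: HIT. Cache (LRU->MRU): [37 22 11 4 17 67 13]
  20. access 17: HIT. Cache (LRU->MRU): [37 22 11 4 67 13 17]
  21. access 11: HIT. Cache (LRU->MRU): [37 22 4 67 13 17 11]
  22. access 44: MISS, evict 37. Cache (LRU->MRU): [22 4 67 13 17 11 44]
Total: 14 hits, 8 misses, 1 evictions

Answer: 22 4 67 13 17 11 44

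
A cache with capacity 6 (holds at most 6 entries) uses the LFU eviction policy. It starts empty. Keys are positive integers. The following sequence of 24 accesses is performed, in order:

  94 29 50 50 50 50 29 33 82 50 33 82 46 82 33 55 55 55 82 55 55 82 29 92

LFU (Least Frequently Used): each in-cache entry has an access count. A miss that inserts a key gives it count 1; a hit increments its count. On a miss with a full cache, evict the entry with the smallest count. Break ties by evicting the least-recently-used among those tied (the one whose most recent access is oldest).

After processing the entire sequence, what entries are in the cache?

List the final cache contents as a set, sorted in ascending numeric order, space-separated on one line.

Answer: 29 33 50 55 82 92

Derivation:
LFU simulation (capacity=6):
  1. access 94: MISS. Cache: [94(c=1)]
  2. access 29: MISS. Cache: [94(c=1) 29(c=1)]
  3. access 50: MISS. Cache: [94(c=1) 29(c=1) 50(c=1)]
  4. access 50: HIT, count now 2. Cache: [94(c=1) 29(c=1) 50(c=2)]
  5. access 50: HIT, count now 3. Cache: [94(c=1) 29(c=1) 50(c=3)]
  6. access 50: HIT, count now 4. Cache: [94(c=1) 29(c=1) 50(c=4)]
  7. access 29: HIT, count now 2. Cache: [94(c=1) 29(c=2) 50(c=4)]
  8. access 33: MISS. Cache: [94(c=1) 33(c=1) 29(c=2) 50(c=4)]
  9. access 82: MISS. Cache: [94(c=1) 33(c=1) 82(c=1) 29(c=2) 50(c=4)]
  10. access 50: HIT, count now 5. Cache: [94(c=1) 33(c=1) 82(c=1) 29(c=2) 50(c=5)]
  11. access 33: HIT, count now 2. Cache: [94(c=1) 82(c=1) 29(c=2) 33(c=2) 50(c=5)]
  12. access 82: HIT, count now 2. Cache: [94(c=1) 29(c=2) 33(c=2) 82(c=2) 50(c=5)]
  13. access 46: MISS. Cache: [94(c=1) 46(c=1) 29(c=2) 33(c=2) 82(c=2) 50(c=5)]
  14. access 82: HIT, count now 3. Cache: [94(c=1) 46(c=1) 29(c=2) 33(c=2) 82(c=3) 50(c=5)]
  15. access 33: HIT, count now 3. Cache: [94(c=1) 46(c=1) 29(c=2) 82(c=3) 33(c=3) 50(c=5)]
  16. access 55: MISS, evict 94(c=1). Cache: [46(c=1) 55(c=1) 29(c=2) 82(c=3) 33(c=3) 50(c=5)]
  17. access 55: HIT, count now 2. Cache: [46(c=1) 29(c=2) 55(c=2) 82(c=3) 33(c=3) 50(c=5)]
  18. access 55: HIT, count now 3. Cache: [46(c=1) 29(c=2) 82(c=3) 33(c=3) 55(c=3) 50(c=5)]
  19. access 82: HIT, count now 4. Cache: [46(c=1) 29(c=2) 33(c=3) 55(c=3) 82(c=4) 50(c=5)]
  20. access 55: HIT, count now 4. Cache: [46(c=1) 29(c=2) 33(c=3) 82(c=4) 55(c=4) 50(c=5)]
  21. access 55: HIT, count now 5. Cache: [46(c=1) 29(c=2) 33(c=3) 82(c=4) 50(c=5) 55(c=5)]
  22. access 82: HIT, count now 5. Cache: [46(c=1) 29(c=2) 33(c=3) 50(c=5) 55(c=5) 82(c=5)]
  23. access 29: HIT, count now 3. Cache: [46(c=1) 33(c=3) 29(c=3) 50(c=5) 55(c=5) 82(c=5)]
  24. access 92: MISS, evict 46(c=1). Cache: [92(c=1) 33(c=3) 29(c=3) 50(c=5) 55(c=5) 82(c=5)]
Total: 16 hits, 8 misses, 2 evictions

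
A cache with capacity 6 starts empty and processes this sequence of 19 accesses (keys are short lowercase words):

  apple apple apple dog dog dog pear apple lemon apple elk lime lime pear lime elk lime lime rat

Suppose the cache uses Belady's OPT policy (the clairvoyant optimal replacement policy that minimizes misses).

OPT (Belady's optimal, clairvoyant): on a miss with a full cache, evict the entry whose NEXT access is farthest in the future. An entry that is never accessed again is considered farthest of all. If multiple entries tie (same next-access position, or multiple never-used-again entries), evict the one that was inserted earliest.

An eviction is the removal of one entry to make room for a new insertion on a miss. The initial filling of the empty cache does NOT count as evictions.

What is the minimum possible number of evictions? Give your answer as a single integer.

OPT (Belady) simulation (capacity=6):
  1. access apple: MISS. Cache: [apple]
  2. access apple: HIT. Next use of apple: step 3. Cache: [apple]
  3. access apple: HIT. Next use of apple: step 8. Cache: [apple]
  4. access dog: MISS. Cache: [apple dog]
  5. access dog: HIT. Next use of dog: step 6. Cache: [apple dog]
  6. access dog: HIT. Next use of dog: never. Cache: [apple dog]
  7. access pear: MISS. Cache: [apple dog pear]
  8. access apple: HIT. Next use of apple: step 10. Cache: [apple dog pear]
  9. access lemon: MISS. Cache: [apple dog pear lemon]
  10. access apple: HIT. Next use of apple: never. Cache: [apple dog pear lemon]
  11. access elk: MISS. Cache: [apple dog pear lemon elk]
  12. access lime: MISS. Cache: [apple dog pear lemon elk lime]
  13. access lime: HIT. Next use of lime: step 15. Cache: [apple dog pear lemon elk lime]
  14. access pear: HIT. Next use of pear: never. Cache: [apple dog pear lemon elk lime]
  15. access lime: HIT. Next use of lime: step 17. Cache: [apple dog pear lemon elk lime]
  16. access elk: HIT. Next use of elk: never. Cache: [apple dog pear lemon elk lime]
  17. access lime: HIT. Next use of lime: step 18. Cache: [apple dog pear lemon elk lime]
  18. access lime: HIT. Next use of lime: never. Cache: [apple dog pear lemon elk lime]
  19. access rat: MISS, evict apple (next use: never). Cache: [dog pear lemon elk lime rat]
Total: 12 hits, 7 misses, 1 evictions

Answer: 1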